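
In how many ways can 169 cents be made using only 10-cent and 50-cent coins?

We need non-negative integers (x, y) with 10x + 50y = 169.
For each x from 0 to 16, check if (169 - 10x) is a non-negative multiple of 50.
Solutions (x, y): none
Count: 0

0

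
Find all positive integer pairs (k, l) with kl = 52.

The positive divisors of 52 are: 1, 2, 4, 13, 26, 52.
Each divisor d gives the pair (d, 52/d):
(1, 52), (2, 26), (4, 13), (13, 4), (26, 2), (52, 1)

(1, 52), (2, 26), (4, 13), (13, 4), (26, 2), (52, 1)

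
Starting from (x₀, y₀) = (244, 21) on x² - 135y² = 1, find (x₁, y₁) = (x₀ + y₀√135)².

Solutions to x² - Dy² = 1 are generated by powers of (x₀ + y₀√D).
The next solution satisfies x₁ + y₁√135 = (x₀ + y₀√135)², giving:
x₁ = x₀² + 135y₀² = 244² + 135·21² = 59536 + 59535 = 119071
y₁ = 2x₀y₀ = 2·244·21 = 10248

Verify: 119071² - 135·10248² = 14177903041 - 14177903040 = 1 ✓

x = 119071, y = 10248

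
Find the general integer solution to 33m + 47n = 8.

Step 1: Compute gcd(33, 47) = 1.
Since 1 divides 8, solutions exist.

Step 2: Find a particular solution using extended Euclidean algorithm.
We get m₀ = 80, n₀ = -56.
Check: 33*80 + 47*-56 = 8 = 8 ✓

Step 3: Write the general solution.
m = 80 + (47/1)t = 80 + 47t
n = -56 - (33/1)t = -56 - 33t
for any integer t.

m = 80 + 47t, n = -56 - 33t for integer t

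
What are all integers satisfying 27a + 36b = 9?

Step 1: Compute gcd(27, 36) = 9.
Since 9 divides 9, solutions exist.

Step 2: Find a particular solution using extended Euclidean algorithm.
We get a₀ = -1, b₀ = 1.
Check: 27*-1 + 36*1 = 9 = 9 ✓

Step 3: Write the general solution.
a = -1 + (36/9)t = -1 + 4t
b = 1 - (27/9)t = 1 - 3t
for any integer t.

a = -1 + 4t, b = 1 - 3t for integer t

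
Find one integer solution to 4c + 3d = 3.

Step 1: Check solvability.
gcd(4, 3) = 1
Since 1 divides 3, solutions exist.

Step 2: Apply extended Euclidean algorithm to find gcd.
We find integers such that 4*x0 + 3*y0 = 1

Step 3: Scale the particular solution.
Multiply by 3/1 = 3:
c = 3, d = -3

Step 4: Verify.
4*(3) + 3*(-3) = 3 = 3 ✓

c = 3, d = -3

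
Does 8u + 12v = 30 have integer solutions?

Step 1: Compute gcd(8, 12).
gcd(8, 12) = 4

Step 2: Check divisibility.
Does 4 divide 30? 30 = 4 x 7 + 2, so no.

By the theorem on linear Diophantine equations, 8u + 12v = 30 has integer solutions if and only if gcd(8, 12) divides 30. Since 4 does not divide 30, no solutions exist.

No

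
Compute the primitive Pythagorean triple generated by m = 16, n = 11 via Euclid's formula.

a = m² - n² = 256 - 121 = 135
b = 2mn = 2·16·11 = 352
c = m² + n² = 256 + 121 = 377
Verify: 135² + 352² = 18225 + 123904 = 142129 = 377² ✓

(135, 352, 377)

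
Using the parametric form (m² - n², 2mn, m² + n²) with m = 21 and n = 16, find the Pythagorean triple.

a = m² - n² = 21² - 16² = 441 - 256 = 185
b = 2mn = 2·21·16 = 672
c = m² + n² = 441 + 256 = 697
Verify: 185² + 672² = 34225 + 451584 = 485809 = 697² ✓

(185, 672, 697)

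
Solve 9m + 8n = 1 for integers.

Step 1: Check solvability.
gcd(9, 8) = 1
Since 1 divides 1, solutions exist.

Step 2: Apply extended Euclidean algorithm to find gcd.
We find integers such that 9*x0 + 8*y0 = 1

Step 3: Scale the particular solution.
Multiply by 1/1 = 1:
m = 1, n = -1

Step 4: Verify.
9*(1) + 8*(-1) = 1 = 1 ✓

m = 1, n = -1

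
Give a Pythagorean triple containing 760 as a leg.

We need the other leg and hypotenuse such that 760² + x² = c².
Take x = 1725, c = 1885: 760² + 1725² = 577600 + 2975625 = 3553225 = 1885² ✓
Triple: (1725, 760, 1885)

(1725, 760, 1885)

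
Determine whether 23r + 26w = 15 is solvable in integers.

Step 1: Compute gcd(23, 26).
gcd(23, 26) = 1

Step 2: Check divisibility.
Does 1 divide 15? 15 = 1 x 15, so yes.

By the theorem on linear Diophantine equations, 23r + 26w = 15 has integer solutions if and only if gcd(23, 26) divides 15. Since 1 | 15, solutions exist.

Yes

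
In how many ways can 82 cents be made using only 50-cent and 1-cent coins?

We need non-negative integers (x, y) with 50x + 1y = 82.
For each x from 0 to 1, check if (82 - 50x) is a non-negative multiple of 1.
Solutions (x, y): (0,82), (1,32)
Count: 2

2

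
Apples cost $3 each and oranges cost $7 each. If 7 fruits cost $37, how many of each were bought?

Let a = apples, o = oranges.
a + o = 7
3a + 7o = 37
Substitute o = 7 - a:
3a + 7(7 - a) = 37
(3 - 7)a = 37 - 49
-4a = -12
a = 3, o = 7 - 3 = 4

Apples: 3, Oranges: 4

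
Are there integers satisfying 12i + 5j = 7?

Step 1: Compute gcd(12, 5).
gcd(12, 5) = 1

Step 2: Check divisibility.
Does 1 divide 7? 7 = 1 x 7, so yes.

By the theorem on linear Diophantine equations, 12i + 5j = 7 has integer solutions if and only if gcd(12, 5) divides 7. Since 1 | 7, solutions exist.

Yes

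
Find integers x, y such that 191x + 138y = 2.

Step 1: Check solvability.
gcd(191, 138) = 1
Since 1 divides 2, solutions exist.

Step 2: Apply extended Euclidean algorithm to find gcd.
We find integers such that 191*x0 + 138*y0 = 1

Step 3: Scale the particular solution.
Multiply by 2/1 = 2:
x = -26, y = 36

Step 4: Verify.
191*(-26) + 138*(36) = 2 = 2 ✓

x = -26, y = 36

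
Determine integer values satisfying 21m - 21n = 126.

Step 1: Check solvability.
gcd(21, 21) = 21
Since 21 divides 126, solutions exist.

Step 2: Apply extended Euclidean algorithm to find gcd.
We find integers such that 21*x0 + 21*y0 = 21

Step 3: Scale the particular solution.
Multiply by 126/21 = 6:
m = 0, n = -6

Step 4: Verify.
21*(0) - 21*(-6) = 126 = 126 ✓

m = 0, n = -6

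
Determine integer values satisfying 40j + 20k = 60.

Step 1: Check solvability.
gcd(40, 20) = 20
Since 20 divides 60, solutions exist.

Step 2: Apply extended Euclidean algorithm to find gcd.
We find integers such that 40*x0 + 20*y0 = 20

Step 3: Scale the particular solution.
Multiply by 60/20 = 3:
j = 0, k = 3

Step 4: Verify.
40*(0) + 20*(3) = 60 = 60 ✓

j = 0, k = 3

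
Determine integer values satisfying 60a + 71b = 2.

Step 1: Check solvability.
gcd(60, 71) = 1
Since 1 divides 2, solutions exist.

Step 2: Apply extended Euclidean algorithm to find gcd.
We find integers such that 60*x0 + 71*y0 = 1

Step 3: Scale the particular solution.
Multiply by 2/1 = 2:
a = -26, b = 22

Step 4: Verify.
60*(-26) + 71*(22) = 2 = 2 ✓

a = -26, b = 22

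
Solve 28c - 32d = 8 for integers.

Step 1: Check solvability.
gcd(28, 32) = 4
Since 4 divides 8, solutions exist.

Step 2: Apply extended Euclidean algorithm to find gcd.
We find integers such that 28*x0 + 32*y0 = 4

Step 3: Scale the particular solution.
Multiply by 8/4 = 2:
c = -2, d = -2

Step 4: Verify.
28*(-2) - 32*(-2) = 8 = 8 ✓

c = -2, d = -2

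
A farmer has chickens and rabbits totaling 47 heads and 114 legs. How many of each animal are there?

Let c = chickens, r = rabbits.
Heads: c + r = 47
Legs: 2c + 4r = 114
From the first equation, c = 47 - r. Substitute:
2(47 - r) + 4r = 114
94 + 2r = 114
r = (114 - 94)/2 = 10
c = 47 - 10 = 37

Chickens: 37, Rabbits: 10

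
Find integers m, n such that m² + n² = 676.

We need to find integers m, n > 0 such that m² + n² = 676.
Trying m = 10: n² = 676 - 10² = 676 - 100 = 576
n = 24
Check: 10² + 24² = 100 + 576 = 676 ✓

676 = 10² + 24²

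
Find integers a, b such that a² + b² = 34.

We need to find integers a, b > 0 such that a² + b² = 34.
Trying a = 3: b² = 34 - 3² = 34 - 9 = 25
b = 5
Check: 3² + 5² = 9 + 25 = 34 ✓

34 = 3² + 5²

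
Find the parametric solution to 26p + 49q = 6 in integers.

Step 1: Compute gcd(26, 49) = 1.
Since 1 divides 6, solutions exist.

Step 2: Find a particular solution using extended Euclidean algorithm.
We get p₀ = 102, q₀ = -54.
Check: 26*102 + 49*-54 = 6 = 6 ✓

Step 3: Write the general solution.
p = 102 + (49/1)t = 102 + 49t
q = -54 - (26/1)t = -54 - 26t
for any integer t.

p = 102 + 49t, q = -54 - 26t for integer t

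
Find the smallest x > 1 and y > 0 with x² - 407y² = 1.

We seek the smallest positive integers (x, y) with x² - 407y² = 1, i.e., x² = 407y² + 1.
Try successive y values:
y = 1: x² = 407·1² + 1 = 408, not a perfect square
y = 2: x² = 407·2² + 1 = 1629, not a perfect square
y = 3: x² = 407·3² + 1 = 3664, not a perfect square
... continuing the search (or via continued fractions) ...
y = 132: x² = 407·132² + 1 = 7091569, x = 2663 ✓

Verify: 2663² - 407·132² = 7091569 - 7091568 = 1 ✓

x = 2663, y = 132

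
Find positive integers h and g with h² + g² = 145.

We need to find integers h, g > 0 such that h² + g² = 145.
Trying h = 1: g² = 145 - 1² = 145 - 1 = 144
g = 12
Check: 1² + 12² = 1 + 144 = 145 ✓

145 = 1² + 12²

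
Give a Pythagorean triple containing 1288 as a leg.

We need the other leg and hypotenuse such that 1288² + x² = c².
Take x = 255, c = 1313: 1288² + 255² = 1658944 + 65025 = 1723969 = 1313² ✓
Triple: (255, 1288, 1313)

(255, 1288, 1313)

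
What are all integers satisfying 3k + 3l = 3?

Step 1: Compute gcd(3, 3) = 3.
Since 3 divides 3, solutions exist.

Step 2: Find a particular solution using extended Euclidean algorithm.
We get k₀ = 0, l₀ = 1.
Check: 3*0 + 3*1 = 3 = 3 ✓

Step 3: Write the general solution.
k = 0 + (3/3)t = 0 + 1t
l = 1 - (3/3)t = 1 - 1t
for any integer t.

k = 0 + 1t, l = 1 - 1t for integer t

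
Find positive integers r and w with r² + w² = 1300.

We need to find integers r, w > 0 such that r² + w² = 1300.
Trying r = 2: w² = 1300 - 2² = 1300 - 4 = 1296
w = 36
Check: 2² + 36² = 4 + 1296 = 1300 ✓

1300 = 2² + 36²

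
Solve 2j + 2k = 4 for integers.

Step 1: Check solvability.
gcd(2, 2) = 2
Since 2 divides 4, solutions exist.

Step 2: Apply extended Euclidean algorithm to find gcd.
We find integers such that 2*x0 + 2*y0 = 2

Step 3: Scale the particular solution.
Multiply by 4/2 = 2:
j = 0, k = 2

Step 4: Verify.
2*(0) + 2*(2) = 4 = 4 ✓

j = 0, k = 2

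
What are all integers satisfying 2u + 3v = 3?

Step 1: Compute gcd(2, 3) = 1.
Since 1 divides 3, solutions exist.

Step 2: Find a particular solution using extended Euclidean algorithm.
We get u₀ = -3, v₀ = 3.
Check: 2*-3 + 3*3 = 3 = 3 ✓

Step 3: Write the general solution.
u = -3 + (3/1)t = -3 + 3t
v = 3 - (2/1)t = 3 - 2t
for any integer t.

u = -3 + 3t, v = 3 - 2t for integer t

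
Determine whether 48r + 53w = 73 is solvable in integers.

Step 1: Compute gcd(48, 53).
gcd(48, 53) = 1

Step 2: Check divisibility.
Does 1 divide 73? 73 = 1 x 73, so yes.

By the theorem on linear Diophantine equations, 48r + 53w = 73 has integer solutions if and only if gcd(48, 53) divides 73. Since 1 | 73, solutions exist.

Yes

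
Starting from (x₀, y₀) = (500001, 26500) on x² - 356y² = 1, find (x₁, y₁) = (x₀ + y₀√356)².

Solutions to x² - Dy² = 1 are generated by powers of (x₀ + y₀√D).
The next solution satisfies x₁ + y₁√356 = (x₀ + y₀√356)², giving:
x₁ = x₀² + 356y₀² = 500001² + 356·26500² = 250001000001 + 250001000000 = 500002000001
y₁ = 2x₀y₀ = 2·500001·26500 = 26500053000

Verify: 500002000001² - 356·26500053000² = 250002000005000004000001 - 250002000005000004000000 = 1 ✓

x = 500002000001, y = 26500053000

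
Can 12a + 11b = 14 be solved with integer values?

Step 1: Compute gcd(12, 11).
gcd(12, 11) = 1

Step 2: Check divisibility.
Does 1 divide 14? 14 = 1 x 14, so yes.

By the theorem on linear Diophantine equations, 12a + 11b = 14 has integer solutions if and only if gcd(12, 11) divides 14. Since 1 | 14, solutions exist.

Yes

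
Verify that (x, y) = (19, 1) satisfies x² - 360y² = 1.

Compute x² = 19² = 361
Compute 360y² = 360·1² = 360·1 = 360
x² - 360y² = 361 - 360 = 1
Since this equals 1, (19, 1) is a solution.

Yes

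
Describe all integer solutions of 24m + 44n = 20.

Step 1: Compute gcd(24, 44) = 4.
Since 4 divides 20, solutions exist.

Step 2: Find a particular solution using extended Euclidean algorithm.
We get m₀ = 10, n₀ = -5.
Check: 24*10 + 44*-5 = 20 = 20 ✓

Step 3: Write the general solution.
m = 10 + (44/4)t = 10 + 11t
n = -5 - (24/4)t = -5 - 6t
for any integer t.

m = 10 + 11t, n = -5 - 6t for integer t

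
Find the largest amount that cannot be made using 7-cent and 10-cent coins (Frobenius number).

For two coprime denominations a and b, the Frobenius number (largest value not representable as a non-negative combination) is ab - a - b.
Here gcd(7, 10) = 1, so they are coprime.
F(7, 10) = 7·10 - 7 - 10 = 70 - 17 = 53

53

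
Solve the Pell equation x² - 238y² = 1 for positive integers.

We seek the smallest positive integers (x, y) with x² - 238y² = 1, i.e., x² = 238y² + 1.
Try successive y values:
y = 1: x² = 238·1² + 1 = 239, not a perfect square
y = 2: x² = 238·2² + 1 = 953, not a perfect square
y = 3: x² = 238·3² + 1 = 2143, not a perfect square
... continuing the search (or via continued fractions) ...
y = 756: x² = 238·756² + 1 = 136025569, x = 11663 ✓

Verify: 11663² - 238·756² = 136025569 - 136025568 = 1 ✓

x = 11663, y = 756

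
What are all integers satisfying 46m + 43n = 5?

Step 1: Compute gcd(46, 43) = 1.
Since 1 divides 5, solutions exist.

Step 2: Find a particular solution using extended Euclidean algorithm.
We get m₀ = -70, n₀ = 75.
Check: 46*-70 + 43*75 = 5 = 5 ✓

Step 3: Write the general solution.
m = -70 + (43/1)t = -70 + 43t
n = 75 - (46/1)t = 75 - 46t
for any integer t.

m = -70 + 43t, n = 75 - 46t for integer t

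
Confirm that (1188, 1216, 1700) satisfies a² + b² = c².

Compute a² + b² = 1188² + 1216² = 1411344 + 1478656 = 2890000
Compute c² = 1700² = 2890000
Since 2890000 = 2890000, confirmed.

Yes, it is a Pythagorean triple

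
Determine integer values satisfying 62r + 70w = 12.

Step 1: Check solvability.
gcd(62, 70) = 2
Since 2 divides 12, solutions exist.

Step 2: Apply extended Euclidean algorithm to find gcd.
We find integers such that 62*x0 + 70*y0 = 2

Step 3: Scale the particular solution.
Multiply by 12/2 = 6:
r = -54, w = 48

Step 4: Verify.
62*(-54) + 70*(48) = 12 = 12 ✓

r = -54, w = 48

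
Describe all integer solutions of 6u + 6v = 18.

Step 1: Compute gcd(6, 6) = 6.
Since 6 divides 18, solutions exist.

Step 2: Find a particular solution using extended Euclidean algorithm.
We get u₀ = 0, v₀ = 3.
Check: 6*0 + 6*3 = 18 = 18 ✓

Step 3: Write the general solution.
u = 0 + (6/6)t = 0 + 1t
v = 3 - (6/6)t = 3 - 1t
for any integer t.

u = 0 + 1t, v = 3 - 1t for integer t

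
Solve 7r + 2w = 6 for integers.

Step 1: Check solvability.
gcd(7, 2) = 1
Since 1 divides 6, solutions exist.

Step 2: Apply extended Euclidean algorithm to find gcd.
We find integers such that 7*x0 + 2*y0 = 1

Step 3: Scale the particular solution.
Multiply by 6/1 = 6:
r = 6, w = -18

Step 4: Verify.
7*(6) + 2*(-18) = 6 = 6 ✓

r = 6, w = -18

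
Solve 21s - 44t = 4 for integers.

Step 1: Check solvability.
gcd(21, 44) = 1
Since 1 divides 4, solutions exist.

Step 2: Apply extended Euclidean algorithm to find gcd.
We find integers such that 21*x0 + 44*y0 = 1

Step 3: Scale the particular solution.
Multiply by 4/1 = 4:
s = 84, t = 40

Step 4: Verify.
21*(84) - 44*(40) = 4 = 4 ✓

s = 84, t = 40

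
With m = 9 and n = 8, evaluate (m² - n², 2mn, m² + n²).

a = m² - n² = 81 - 64 = 17
b = 2mn = 2·9·8 = 144
c = m² + n² = 81 + 64 = 145
Verify: 17² + 144² = 289 + 20736 = 21025 = 145² ✓

(17, 144, 145)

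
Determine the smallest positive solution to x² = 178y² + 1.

We seek the smallest positive integers (x, y) with x² - 178y² = 1, i.e., x² = 178y² + 1.
Try successive y values:
y = 1: x² = 178·1² + 1 = 179, not a perfect square
y = 2: x² = 178·2² + 1 = 713, not a perfect square
y = 3: x² = 178·3² + 1 = 1603, not a perfect square
... continuing the search (or via continued fractions) ...
y = 120: x² = 178·120² + 1 = 2563201, x = 1601 ✓

Verify: 1601² - 178·120² = 2563201 - 2563200 = 1 ✓

x = 1601, y = 120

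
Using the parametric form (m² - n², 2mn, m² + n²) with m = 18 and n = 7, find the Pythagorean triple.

a = m² - n² = 18² - 7² = 324 - 49 = 275
b = 2mn = 2·18·7 = 252
c = m² + n² = 324 + 49 = 373
Verify: 275² + 252² = 75625 + 63504 = 139129 = 373² ✓

(275, 252, 373)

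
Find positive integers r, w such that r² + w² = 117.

Search for r with 117 - r² a perfect square.
r = 6: 117 - 6² = 117 - 36 = 81 = 9² ✓
So r = 6, w = 9.

r = 6, w = 9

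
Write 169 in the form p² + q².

We need to find integers p, q > 0 such that p² + q² = 169.
Trying p = 5: q² = 169 - 5² = 169 - 25 = 144
q = 12
Check: 5² + 12² = 25 + 144 = 169 ✓

169 = 5² + 12²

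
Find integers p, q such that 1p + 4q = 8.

Step 1: Check solvability.
gcd(1, 4) = 1
Since 1 divides 8, solutions exist.

Step 2: Apply extended Euclidean algorithm to find gcd.
We find integers such that 1*x0 + 4*y0 = 1

Step 3: Scale the particular solution.
Multiply by 8/1 = 8:
p = 8, q = 0

Step 4: Verify.
1*(8) + 4*(0) = 8 = 8 ✓

p = 8, q = 0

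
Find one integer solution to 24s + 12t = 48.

Step 1: Check solvability.
gcd(24, 12) = 12
Since 12 divides 48, solutions exist.

Step 2: Apply extended Euclidean algorithm to find gcd.
We find integers such that 24*x0 + 12*y0 = 12

Step 3: Scale the particular solution.
Multiply by 48/12 = 4:
s = 0, t = 4

Step 4: Verify.
24*(0) + 12*(4) = 48 = 48 ✓

s = 0, t = 4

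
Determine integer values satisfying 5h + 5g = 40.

Step 1: Check solvability.
gcd(5, 5) = 5
Since 5 divides 40, solutions exist.

Step 2: Apply extended Euclidean algorithm to find gcd.
We find integers such that 5*x0 + 5*y0 = 5

Step 3: Scale the particular solution.
Multiply by 40/5 = 8:
h = 0, g = 8

Step 4: Verify.
5*(0) + 5*(8) = 40 = 40 ✓

h = 0, g = 8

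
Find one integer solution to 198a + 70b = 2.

Step 1: Check solvability.
gcd(198, 70) = 2
Since 2 divides 2, solutions exist.

Step 2: Apply extended Euclidean algorithm to find gcd.
We find integers such that 198*x0 + 70*y0 = 2

Step 3: Scale the particular solution.
Multiply by 2/2 = 1:
a = -6, b = 17

Step 4: Verify.
198*(-6) + 70*(17) = 2 = 2 ✓

a = -6, b = 17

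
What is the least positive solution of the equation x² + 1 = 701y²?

We need x² = 701y² - 1. Try successive y:
y = 1: x² = 701·1² - 1 = 700, not a perfect square
y = 2: x² = 701·2² - 1 = 2803, not a perfect square
y = 3: x² = 701·3² - 1 = 6308, not a perfect square
...
y = 445: x² = 701·445² - 1 = 138815524 = 11782² ✓
Check: 11782² - 701·445² = 138815524 - 138815525 = -1 ✓

x = 11782, y = 445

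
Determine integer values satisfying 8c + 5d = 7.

Step 1: Check solvability.
gcd(8, 5) = 1
Since 1 divides 7, solutions exist.

Step 2: Apply extended Euclidean algorithm to find gcd.
We find integers such that 8*x0 + 5*y0 = 1

Step 3: Scale the particular solution.
Multiply by 7/1 = 7:
c = 14, d = -21

Step 4: Verify.
8*(14) + 5*(-21) = 7 = 7 ✓

c = 14, d = -21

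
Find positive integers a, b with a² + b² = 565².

We need a² + b² = 565² = 319225.
Trying: 403² + 396² = 162409 + 156816 = 319225 ✓

(403, 396, 565)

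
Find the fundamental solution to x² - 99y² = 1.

We seek the smallest positive integers (x, y) with x² - 99y² = 1, i.e., x² = 99y² + 1.
Try successive y values:
y = 1: x² = 99·1² + 1 = 100, x = 10 ✓

Verify: 10² - 99·1² = 100 - 99 = 1 ✓

x = 10, y = 1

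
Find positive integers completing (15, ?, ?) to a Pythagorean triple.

We need the other leg and hypotenuse such that 15² + x² = c².
Take x = 112, c = 113: 15² + 112² = 225 + 12544 = 12769 = 113² ✓
Triple: (15, 112, 113)

(15, 112, 113)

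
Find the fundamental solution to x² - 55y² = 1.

We seek the smallest positive integers (x, y) with x² - 55y² = 1, i.e., x² = 55y² + 1.
Try successive y values:
y = 1: x² = 55·1² + 1 = 56, not a perfect square
y = 2: x² = 55·2² + 1 = 221, not a perfect square
y = 3: x² = 55·3² + 1 = 496, not a perfect square
... continuing the search (or via continued fractions) ...
y = 12: x² = 55·12² + 1 = 7921, x = 89 ✓

Verify: 89² - 55·12² = 7921 - 7920 = 1 ✓

x = 89, y = 12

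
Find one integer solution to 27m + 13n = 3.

Step 1: Check solvability.
gcd(27, 13) = 1
Since 1 divides 3, solutions exist.

Step 2: Apply extended Euclidean algorithm to find gcd.
We find integers such that 27*x0 + 13*y0 = 1

Step 3: Scale the particular solution.
Multiply by 3/1 = 3:
m = 3, n = -6

Step 4: Verify.
27*(3) + 13*(-6) = 3 = 3 ✓

m = 3, n = -6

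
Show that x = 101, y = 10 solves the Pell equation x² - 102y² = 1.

Compute x² = 101² = 10201
Compute 102y² = 102·10² = 102·100 = 10200
x² - 102y² = 10201 - 10200 = 1
Since this equals 1, (101, 10) is a solution.

Yes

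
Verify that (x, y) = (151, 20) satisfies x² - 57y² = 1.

Compute x² = 151² = 22801
Compute 57y² = 57·20² = 57·400 = 22800
x² - 57y² = 22801 - 22800 = 1
Since this equals 1, (151, 20) is a solution.

Yes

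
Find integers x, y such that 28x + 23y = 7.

Step 1: Check solvability.
gcd(28, 23) = 1
Since 1 divides 7, solutions exist.

Step 2: Apply extended Euclidean algorithm to find gcd.
We find integers such that 28*x0 + 23*y0 = 1

Step 3: Scale the particular solution.
Multiply by 7/1 = 7:
x = -63, y = 77

Step 4: Verify.
28*(-63) + 23*(77) = 7 = 7 ✓

x = -63, y = 77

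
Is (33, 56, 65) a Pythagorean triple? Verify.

Compute a² + b² = 33² + 56² = 1089 + 3136 = 4225
Compute c² = 65² = 4225
Since 4225 = 4225, confirmed.

Yes, it is a Pythagorean triple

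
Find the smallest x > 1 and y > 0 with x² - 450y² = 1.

We seek the smallest positive integers (x, y) with x² - 450y² = 1, i.e., x² = 450y² + 1.
Try successive y values:
y = 1: x² = 450·1² + 1 = 451, not a perfect square
y = 2: x² = 450·2² + 1 = 1801, not a perfect square
y = 3: x² = 450·3² + 1 = 4051, not a perfect square
... continuing the search (or via continued fractions) ...
y = 924: x² = 450·924² + 1 = 384199201, x = 19601 ✓

Verify: 19601² - 450·924² = 384199201 - 384199200 = 1 ✓

x = 19601, y = 924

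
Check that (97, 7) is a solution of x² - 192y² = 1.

Compute x² = 97² = 9409
Compute 192y² = 192·7² = 192·49 = 9408
x² - 192y² = 9409 - 9408 = 1
Since this equals 1, (97, 7) is a solution.

Yes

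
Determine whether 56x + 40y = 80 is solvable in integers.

Step 1: Compute gcd(56, 40).
gcd(56, 40) = 8

Step 2: Check divisibility.
Does 8 divide 80? 80 = 8 x 10, so yes.

By the theorem on linear Diophantine equations, 56x + 40y = 80 has integer solutions if and only if gcd(56, 40) divides 80. Since 8 | 80, solutions exist.

Yes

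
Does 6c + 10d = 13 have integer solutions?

Step 1: Compute gcd(6, 10).
gcd(6, 10) = 2

Step 2: Check divisibility.
Does 2 divide 13? 13 = 2 x 6 + 1, so no.

By the theorem on linear Diophantine equations, 6c + 10d = 13 has integer solutions if and only if gcd(6, 10) divides 13. Since 2 does not divide 13, no solutions exist.

No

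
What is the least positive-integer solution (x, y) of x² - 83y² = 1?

We seek the smallest positive integers (x, y) with x² - 83y² = 1, i.e., x² = 83y² + 1.
Try successive y values:
y = 1: x² = 83·1² + 1 = 84, not a perfect square
y = 2: x² = 83·2² + 1 = 333, not a perfect square
y = 3: x² = 83·3² + 1 = 748, not a perfect square
... continuing the search (or via continued fractions) ...
y = 9: x² = 83·9² + 1 = 6724, x = 82 ✓

Verify: 82² - 83·9² = 6724 - 6723 = 1 ✓

x = 82, y = 9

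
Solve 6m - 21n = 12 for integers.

Step 1: Check solvability.
gcd(6, 21) = 3
Since 3 divides 12, solutions exist.

Step 2: Apply extended Euclidean algorithm to find gcd.
We find integers such that 6*x0 + 21*y0 = 3

Step 3: Scale the particular solution.
Multiply by 12/3 = 4:
m = -12, n = -4

Step 4: Verify.
6*(-12) - 21*(-4) = 12 = 12 ✓

m = -12, n = -4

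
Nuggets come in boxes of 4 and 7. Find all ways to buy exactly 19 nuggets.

We need non-negative integers (x, y) with 4x + 7y = 19.
For each x in 0..4, check if 19 - 4x is a non-negative multiple of 7.
x = 3: 7y = 7, y = 1 ✓

(3 boxes of 4, 1 boxes of 7)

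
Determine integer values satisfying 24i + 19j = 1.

Step 1: Check solvability.
gcd(24, 19) = 1
Since 1 divides 1, solutions exist.

Step 2: Apply extended Euclidean algorithm to find gcd.
We find integers such that 24*x0 + 19*y0 = 1

Step 3: Scale the particular solution.
Multiply by 1/1 = 1:
i = 4, j = -5

Step 4: Verify.
24*(4) + 19*(-5) = 1 = 1 ✓

i = 4, j = -5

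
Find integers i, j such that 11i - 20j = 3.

Step 1: Check solvability.
gcd(11, 20) = 1
Since 1 divides 3, solutions exist.

Step 2: Apply extended Euclidean algorithm to find gcd.
We find integers such that 11*x0 + 20*y0 = 1

Step 3: Scale the particular solution.
Multiply by 3/1 = 3:
i = -27, j = -15

Step 4: Verify.
11*(-27) - 20*(-15) = 3 = 3 ✓

i = -27, j = -15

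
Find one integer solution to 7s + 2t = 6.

Step 1: Check solvability.
gcd(7, 2) = 1
Since 1 divides 6, solutions exist.

Step 2: Apply extended Euclidean algorithm to find gcd.
We find integers such that 7*x0 + 2*y0 = 1

Step 3: Scale the particular solution.
Multiply by 6/1 = 6:
s = 6, t = -18

Step 4: Verify.
7*(6) + 2*(-18) = 6 = 6 ✓

s = 6, t = -18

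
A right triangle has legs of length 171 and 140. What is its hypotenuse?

c² = a² + b² = 171² + 140² = 29241 + 19600 = 48841
c = 221

221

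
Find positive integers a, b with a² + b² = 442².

We need a² + b² = 442² = 195364.
Trying: 42² + 440² = 1764 + 193600 = 195364 ✓

(42, 440, 442)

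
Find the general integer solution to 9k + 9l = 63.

Step 1: Compute gcd(9, 9) = 9.
Since 9 divides 63, solutions exist.

Step 2: Find a particular solution using extended Euclidean algorithm.
We get k₀ = 0, l₀ = 7.
Check: 9*0 + 9*7 = 63 = 63 ✓

Step 3: Write the general solution.
k = 0 + (9/9)t = 0 + 1t
l = 7 - (9/9)t = 7 - 1t
for any integer t.

k = 0 + 1t, l = 7 - 1t for integer t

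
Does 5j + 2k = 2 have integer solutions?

Step 1: Compute gcd(5, 2).
gcd(5, 2) = 1

Step 2: Check divisibility.
Does 1 divide 2? 2 = 1 x 2, so yes.

By the theorem on linear Diophantine equations, 5j + 2k = 2 has integer solutions if and only if gcd(5, 2) divides 2. Since 1 | 2, solutions exist.

Yes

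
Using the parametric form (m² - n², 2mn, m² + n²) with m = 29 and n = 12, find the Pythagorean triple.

a = m² - n² = 29² - 12² = 841 - 144 = 697
b = 2mn = 2·29·12 = 696
c = m² + n² = 841 + 144 = 985
Verify: 697² + 696² = 485809 + 484416 = 970225 = 985² ✓

(697, 696, 985)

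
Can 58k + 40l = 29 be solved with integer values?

Step 1: Compute gcd(58, 40).
gcd(58, 40) = 2

Step 2: Check divisibility.
Does 2 divide 29? 29 = 2 x 14 + 1, so no.

By the theorem on linear Diophantine equations, 58k + 40l = 29 has integer solutions if and only if gcd(58, 40) divides 29. Since 2 does not divide 29, no solutions exist.

No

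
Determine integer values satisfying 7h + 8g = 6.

Step 1: Check solvability.
gcd(7, 8) = 1
Since 1 divides 6, solutions exist.

Step 2: Apply extended Euclidean algorithm to find gcd.
We find integers such that 7*x0 + 8*y0 = 1

Step 3: Scale the particular solution.
Multiply by 6/1 = 6:
h = -6, g = 6

Step 4: Verify.
7*(-6) + 8*(6) = 6 = 6 ✓

h = -6, g = 6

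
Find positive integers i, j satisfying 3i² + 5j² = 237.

Try small values of i and check whether (237 - 3i²)/5 is a perfect square.
i = 8: 3·8² = 192, so 5j² = 237 - 192 = 45, giving j² = 9, j = 3.
Check: 3·8² + 5·3² = 192 + 45 = 237 ✓

i = 8, j = 3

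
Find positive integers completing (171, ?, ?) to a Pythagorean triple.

We need the other leg and hypotenuse such that 171² + x² = c².
Take x = 140, c = 221: 171² + 140² = 29241 + 19600 = 48841 = 221² ✓
Triple: (171, 140, 221)

(171, 140, 221)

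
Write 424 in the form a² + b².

We need to find integers a, b > 0 such that a² + b² = 424.
Trying a = 10: b² = 424 - 10² = 424 - 100 = 324
b = 18
Check: 10² + 18² = 100 + 324 = 424 ✓

424 = 10² + 18²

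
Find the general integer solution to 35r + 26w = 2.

Step 1: Compute gcd(35, 26) = 1.
Since 1 divides 2, solutions exist.

Step 2: Find a particular solution using extended Euclidean algorithm.
We get r₀ = 6, w₀ = -8.
Check: 35*6 + 26*-8 = 2 = 2 ✓

Step 3: Write the general solution.
r = 6 + (26/1)t = 6 + 26t
w = -8 - (35/1)t = -8 - 35t
for any integer t.

r = 6 + 26t, w = -8 - 35t for integer t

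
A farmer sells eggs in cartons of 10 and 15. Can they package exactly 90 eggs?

We need non-negative a, b with 10a + 15b = 90.
gcd(10, 15) = 5 divides 90.
Try a = 0: 15b = 90 - 0 = 90, so b = 6.
One way: 0 cartons of 10 and 6 cartons of 15.

Yes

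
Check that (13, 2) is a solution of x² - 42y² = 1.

Compute x² = 13² = 169
Compute 42y² = 42·2² = 42·4 = 168
x² - 42y² = 169 - 168 = 1
Since this equals 1, (13, 2) is a solution.

Yes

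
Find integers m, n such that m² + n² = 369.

We need to find integers m, n > 0 such that m² + n² = 369.
Trying m = 12: n² = 369 - 12² = 369 - 144 = 225
n = 15
Check: 12² + 15² = 144 + 225 = 369 ✓

369 = 12² + 15²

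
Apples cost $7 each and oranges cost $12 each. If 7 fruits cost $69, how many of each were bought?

Let a = apples, o = oranges.
a + o = 7
7a + 12o = 69
Substitute o = 7 - a:
7a + 12(7 - a) = 69
(7 - 12)a = 69 - 84
-5a = -15
a = 3, o = 7 - 3 = 4

Apples: 3, Oranges: 4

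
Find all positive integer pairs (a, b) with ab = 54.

The positive divisors of 54 are: 1, 2, 3, 6, 9, 18, 27, 54.
Each divisor d gives the pair (d, 54/d):
(1, 54), (2, 27), (3, 18), (6, 9), (9, 6), (18, 3), (27, 2), (54, 1)

(1, 54), (2, 27), (3, 18), (6, 9), (9, 6), (18, 3), (27, 2), (54, 1)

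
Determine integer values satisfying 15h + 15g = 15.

Step 1: Check solvability.
gcd(15, 15) = 15
Since 15 divides 15, solutions exist.

Step 2: Apply extended Euclidean algorithm to find gcd.
We find integers such that 15*x0 + 15*y0 = 15

Step 3: Scale the particular solution.
Multiply by 15/15 = 1:
h = 0, g = 1

Step 4: Verify.
15*(0) + 15*(1) = 15 = 15 ✓

h = 0, g = 1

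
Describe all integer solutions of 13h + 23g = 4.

Step 1: Compute gcd(13, 23) = 1.
Since 1 divides 4, solutions exist.

Step 2: Find a particular solution using extended Euclidean algorithm.
We get h₀ = -28, g₀ = 16.
Check: 13*-28 + 23*16 = 4 = 4 ✓

Step 3: Write the general solution.
h = -28 + (23/1)t = -28 + 23t
g = 16 - (13/1)t = 16 - 13t
for any integer t.

h = -28 + 23t, g = 16 - 13t for integer t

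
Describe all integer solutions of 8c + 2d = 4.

Step 1: Compute gcd(8, 2) = 2.
Since 2 divides 4, solutions exist.

Step 2: Find a particular solution using extended Euclidean algorithm.
We get c₀ = 0, d₀ = 2.
Check: 8*0 + 2*2 = 4 = 4 ✓

Step 3: Write the general solution.
c = 0 + (2/2)t = 0 + 1t
d = 2 - (8/2)t = 2 - 4t
for any integer t.

c = 0 + 1t, d = 2 - 4t for integer t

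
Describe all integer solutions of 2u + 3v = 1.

Step 1: Compute gcd(2, 3) = 1.
Since 1 divides 1, solutions exist.

Step 2: Find a particular solution using extended Euclidean algorithm.
We get u₀ = -1, v₀ = 1.
Check: 2*-1 + 3*1 = 1 = 1 ✓

Step 3: Write the general solution.
u = -1 + (3/1)t = -1 + 3t
v = 1 - (2/1)t = 1 - 2t
for any integer t.

u = -1 + 3t, v = 1 - 2t for integer t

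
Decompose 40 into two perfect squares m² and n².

We need to find integers m, n > 0 such that m² + n² = 40.
Trying m = 2: n² = 40 - 2² = 40 - 4 = 36
n = 6
Check: 2² + 6² = 4 + 36 = 40 ✓

40 = 2² + 6²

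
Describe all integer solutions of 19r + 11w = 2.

Step 1: Compute gcd(19, 11) = 1.
Since 1 divides 2, solutions exist.

Step 2: Find a particular solution using extended Euclidean algorithm.
We get r₀ = -8, w₀ = 14.
Check: 19*-8 + 11*14 = 2 = 2 ✓

Step 3: Write the general solution.
r = -8 + (11/1)t = -8 + 11t
w = 14 - (19/1)t = 14 - 19t
for any integer t.

r = -8 + 11t, w = 14 - 19t for integer t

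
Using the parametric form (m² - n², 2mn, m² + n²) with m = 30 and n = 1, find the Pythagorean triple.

a = m² - n² = 30² - 1² = 900 - 1 = 899
b = 2mn = 2·30·1 = 60
c = m² + n² = 900 + 1 = 901
Verify: 899² + 60² = 808201 + 3600 = 811801 = 901² ✓

(899, 60, 901)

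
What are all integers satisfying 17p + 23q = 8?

Step 1: Compute gcd(17, 23) = 1.
Since 1 divides 8, solutions exist.

Step 2: Find a particular solution using extended Euclidean algorithm.
We get p₀ = -32, q₀ = 24.
Check: 17*-32 + 23*24 = 8 = 8 ✓

Step 3: Write the general solution.
p = -32 + (23/1)t = -32 + 23t
q = 24 - (17/1)t = 24 - 17t
for any integer t.

p = -32 + 23t, q = 24 - 17t for integer t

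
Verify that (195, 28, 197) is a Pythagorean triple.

Compute a² + b²:
195² + 28² = 38025 + 784 = 38809
Compute c²:
197² = 38809
Since 38809 = 38809, it is a Pythagorean triple.

Yes, it is a Pythagorean triple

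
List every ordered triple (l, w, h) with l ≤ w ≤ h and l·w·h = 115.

Iterate l from 1 to ⌊115^(1/3)⌋. For each l dividing 115, iterate w ≥ l with w dividing 115/l, and set h = 115/(l·w).
Triples found (2): (1×1×115), (1×5×23)

(1×1×115), (1×5×23)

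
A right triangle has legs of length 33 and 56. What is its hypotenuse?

c² = a² + b² = 33² + 56² = 1089 + 3136 = 4225
c = 65

65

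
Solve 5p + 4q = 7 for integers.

Step 1: Check solvability.
gcd(5, 4) = 1
Since 1 divides 7, solutions exist.

Step 2: Apply extended Euclidean algorithm to find gcd.
We find integers such that 5*x0 + 4*y0 = 1

Step 3: Scale the particular solution.
Multiply by 7/1 = 7:
p = 7, q = -7

Step 4: Verify.
5*(7) + 4*(-7) = 7 = 7 ✓

p = 7, q = -7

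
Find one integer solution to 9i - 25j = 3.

Step 1: Check solvability.
gcd(9, 25) = 1
Since 1 divides 3, solutions exist.

Step 2: Apply extended Euclidean algorithm to find gcd.
We find integers such that 9*x0 + 25*y0 = 1

Step 3: Scale the particular solution.
Multiply by 3/1 = 3:
i = -33, j = -12

Step 4: Verify.
9*(-33) - 25*(-12) = 3 = 3 ✓

i = -33, j = -12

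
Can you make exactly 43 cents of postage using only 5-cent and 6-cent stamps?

We need non-negative x, y with 5x + 6y = 43.
gcd(5, 6) = 1 divides 43, so integer solutions exist.
Search for a non-negative one: x = 5 gives 6y = 43 - 25 = 18, so y = 3.
Check: 5·5 + 6·3 = 43 ✓

Yes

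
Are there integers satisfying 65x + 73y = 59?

Step 1: Compute gcd(65, 73).
gcd(65, 73) = 1

Step 2: Check divisibility.
Does 1 divide 59? 59 = 1 x 59, so yes.

By the theorem on linear Diophantine equations, 65x + 73y = 59 has integer solutions if and only if gcd(65, 73) divides 59. Since 1 | 59, solutions exist.

Yes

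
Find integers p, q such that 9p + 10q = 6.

Step 1: Check solvability.
gcd(9, 10) = 1
Since 1 divides 6, solutions exist.

Step 2: Apply extended Euclidean algorithm to find gcd.
We find integers such that 9*x0 + 10*y0 = 1

Step 3: Scale the particular solution.
Multiply by 6/1 = 6:
p = -6, q = 6

Step 4: Verify.
9*(-6) + 10*(6) = 6 = 6 ✓

p = -6, q = 6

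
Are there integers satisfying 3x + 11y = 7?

Step 1: Compute gcd(3, 11).
gcd(3, 11) = 1

Step 2: Check divisibility.
Does 1 divide 7? 7 = 1 x 7, so yes.

By the theorem on linear Diophantine equations, 3x + 11y = 7 has integer solutions if and only if gcd(3, 11) divides 7. Since 1 | 7, solutions exist.

Yes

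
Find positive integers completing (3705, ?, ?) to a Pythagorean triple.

We need the other leg and hypotenuse such that 3705² + x² = c².
Take x = 2900, c = 4705: 3705² + 2900² = 13727025 + 8410000 = 22137025 = 4705² ✓
Triple: (3705, 2900, 4705)

(3705, 2900, 4705)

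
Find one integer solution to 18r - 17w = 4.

Step 1: Check solvability.
gcd(18, 17) = 1
Since 1 divides 4, solutions exist.

Step 2: Apply extended Euclidean algorithm to find gcd.
We find integers such that 18*x0 + 17*y0 = 1

Step 3: Scale the particular solution.
Multiply by 4/1 = 4:
r = 4, w = 4

Step 4: Verify.
18*(4) - 17*(4) = 4 = 4 ✓

r = 4, w = 4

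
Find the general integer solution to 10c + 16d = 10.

Step 1: Compute gcd(10, 16) = 2.
Since 2 divides 10, solutions exist.

Step 2: Find a particular solution using extended Euclidean algorithm.
We get c₀ = -15, d₀ = 10.
Check: 10*-15 + 16*10 = 10 = 10 ✓

Step 3: Write the general solution.
c = -15 + (16/2)t = -15 + 8t
d = 10 - (10/2)t = 10 - 5t
for any integer t.

c = -15 + 8t, d = 10 - 5t for integer t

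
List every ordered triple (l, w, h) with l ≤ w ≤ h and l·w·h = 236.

Iterate l from 1 to ⌊236^(1/3)⌋. For each l dividing 236, iterate w ≥ l with w dividing 236/l, and set h = 236/(l·w).
Triples found (4): (1×1×236), (1×2×118), (1×4×59), (2×2×59)

(1×1×236), (1×2×118), (1×4×59), (2×2×59)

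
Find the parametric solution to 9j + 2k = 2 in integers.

Step 1: Compute gcd(9, 2) = 1.
Since 1 divides 2, solutions exist.

Step 2: Find a particular solution using extended Euclidean algorithm.
We get j₀ = 2, k₀ = -8.
Check: 9*2 + 2*-8 = 2 = 2 ✓

Step 3: Write the general solution.
j = 2 + (2/1)t = 2 + 2t
k = -8 - (9/1)t = -8 - 9t
for any integer t.

j = 2 + 2t, k = -8 - 9t for integer t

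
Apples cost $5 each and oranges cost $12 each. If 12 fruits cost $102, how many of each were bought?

Let a = apples, o = oranges.
a + o = 12
5a + 12o = 102
Substitute o = 12 - a:
5a + 12(12 - a) = 102
(5 - 12)a = 102 - 144
-7a = -42
a = 6, o = 12 - 6 = 6

Apples: 6, Oranges: 6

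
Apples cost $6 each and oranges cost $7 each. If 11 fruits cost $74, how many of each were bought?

Let a = apples, o = oranges.
a + o = 11
6a + 7o = 74
Substitute o = 11 - a:
6a + 7(11 - a) = 74
(6 - 7)a = 74 - 77
-1a = -3
a = 3, o = 11 - 3 = 8

Apples: 3, Oranges: 8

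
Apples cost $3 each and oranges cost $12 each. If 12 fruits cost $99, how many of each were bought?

Let a = apples, o = oranges.
a + o = 12
3a + 12o = 99
Substitute o = 12 - a:
3a + 12(12 - a) = 99
(3 - 12)a = 99 - 144
-9a = -45
a = 5, o = 12 - 5 = 7

Apples: 5, Oranges: 7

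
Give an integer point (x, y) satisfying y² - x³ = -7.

Try small integer x values and check whether x³ - 7 is a perfect square.
x = 2: x³ - 7 = 2³ - 7 = 8 - 7 = 1
Is 1 a perfect square? 1² = 1 ✓
So (x, y) = (2, -1) is a solution.

x = 2, y = -1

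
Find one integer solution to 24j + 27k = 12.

Step 1: Check solvability.
gcd(24, 27) = 3
Since 3 divides 12, solutions exist.

Step 2: Apply extended Euclidean algorithm to find gcd.
We find integers such that 24*x0 + 27*y0 = 3

Step 3: Scale the particular solution.
Multiply by 12/3 = 4:
j = -4, k = 4

Step 4: Verify.
24*(-4) + 27*(4) = 12 = 12 ✓

j = -4, k = 4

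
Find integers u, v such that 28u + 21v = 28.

Step 1: Check solvability.
gcd(28, 21) = 7
Since 7 divides 28, solutions exist.

Step 2: Apply extended Euclidean algorithm to find gcd.
We find integers such that 28*x0 + 21*y0 = 7

Step 3: Scale the particular solution.
Multiply by 28/7 = 4:
u = 4, v = -4

Step 4: Verify.
28*(4) + 21*(-4) = 28 = 28 ✓

u = 4, v = -4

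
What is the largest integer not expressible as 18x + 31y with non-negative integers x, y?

For two coprime denominations a and b, the Frobenius number (largest value not representable as a non-negative combination) is ab - a - b.
Here gcd(18, 31) = 1, so they are coprime.
F(18, 31) = 18·31 - 18 - 31 = 558 - 49 = 509

509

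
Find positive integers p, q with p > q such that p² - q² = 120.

Factor: p² - q² = (p+q)(p-q) = 120.
We need two factors of 120 with the same parity.
Use p+q = 60 and p-q = 2 (product 60·2 = 120).
Adding: 2p = 62, so p = 31.
Subtracting: 2q = 58, so q = 29.
Check: 31² - 29² = 961 - 841 = 120 ✓

p = 31, q = 29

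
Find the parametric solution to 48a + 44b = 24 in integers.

Step 1: Compute gcd(48, 44) = 4.
Since 4 divides 24, solutions exist.

Step 2: Find a particular solution using extended Euclidean algorithm.
We get a₀ = 6, b₀ = -6.
Check: 48*6 + 44*-6 = 24 = 24 ✓

Step 3: Write the general solution.
a = 6 + (44/4)t = 6 + 11t
b = -6 - (48/4)t = -6 - 12t
for any integer t.

a = 6 + 11t, b = -6 - 12t for integer t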